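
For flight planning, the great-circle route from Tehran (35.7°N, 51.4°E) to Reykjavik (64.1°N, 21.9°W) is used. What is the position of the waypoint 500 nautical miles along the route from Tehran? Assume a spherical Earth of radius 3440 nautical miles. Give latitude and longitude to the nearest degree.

≈ 43°N, 45°E

The haversine formula gives a central angle δ ≈ 0.893 rad (51.2°) between the endpoints. The total great-circle distance is δ·R ≈ 0.893 × 3440 ≈ 3073 nmi, so the target fraction is f = 500/3073 ≈ 0.163.
Interpolate at f ≈ 0.163 with slerp weights a = sin((1−f)δ)/sin δ ≈ 0.873, b = sin(fδ)/sin δ ≈ 0.186.
p = a·p₁ + b·p₂ ≈ (0.518, 0.524, 0.677); φ = arcsin(p_z) ≈ 42.58°, λ = atan2(p_y, p_x) ≈ 45.34°.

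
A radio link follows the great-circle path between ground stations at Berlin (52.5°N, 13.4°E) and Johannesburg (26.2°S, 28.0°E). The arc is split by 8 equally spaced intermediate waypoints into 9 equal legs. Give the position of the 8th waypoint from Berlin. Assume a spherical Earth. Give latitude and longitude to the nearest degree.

≈ 17°S, 27°E

The haversine formula gives a central angle δ ≈ 1.392 rad (79.7°) between the endpoints.
Interpolate at f = 8/9 with slerp weights a = sin((1−f)δ)/sin δ ≈ 0.157, b = sin(fδ)/sin δ ≈ 0.960.
p = a·p₁ + b·p₂ ≈ (0.853, 0.427, -0.300); φ = arcsin(p_z) ≈ -17.44°, λ = atan2(p_y, p_x) ≈ 26.56°.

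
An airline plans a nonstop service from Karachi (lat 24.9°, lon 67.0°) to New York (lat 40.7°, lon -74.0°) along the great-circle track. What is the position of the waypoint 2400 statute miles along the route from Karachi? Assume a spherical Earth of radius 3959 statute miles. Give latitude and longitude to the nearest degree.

≈ lat 53°, lon 39°

The haversine formula gives a central angle δ ≈ 1.834 rad (105.1°) between the endpoints. The total great-circle distance is δ·R ≈ 1.834 × 3959 ≈ 7259 mi, so the target fraction is f = 2400/7259 ≈ 0.331.
Interpolate at f ≈ 0.331 with slerp weights a = sin((1−f)δ)/sin δ ≈ 0.975, b = sin(fδ)/sin δ ≈ 0.590.
p = a·p₁ + b·p₂ ≈ (0.469, 0.384, 0.795); φ = arcsin(p_z) ≈ 52.69°, λ = atan2(p_y, p_x) ≈ 39.33°.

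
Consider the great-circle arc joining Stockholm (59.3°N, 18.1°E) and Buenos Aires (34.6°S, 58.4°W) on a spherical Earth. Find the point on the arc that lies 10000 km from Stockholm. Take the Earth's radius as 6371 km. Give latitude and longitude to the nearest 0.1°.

Write both endpoints as unit vectors p₁, p₂ with components (cos φ cos λ, cos φ sin λ, sin φ).
The central angle between the endpoints is δ = arccos(p₁·p₂) ≈ 1.972 rad (113.0°). The total great-circle distance is δ·R ≈ 1.972 × 6371 ≈ 12561 km, so the target fraction is f = 10000/12561 ≈ 0.796.
Interpolate at f ≈ 0.796 with slerp weights a = sin((1−f)δ)/sin δ ≈ 0.425, b = sin(fδ)/sin δ ≈ 1.086.
p = a·p₁ + b·p₂ ≈ (0.675, -0.694, -0.251); φ = arcsin(p_z) ≈ -14.56°, λ = atan2(p_y, p_x) ≈ -45.81°.

≈ 14.6°S, 45.8°W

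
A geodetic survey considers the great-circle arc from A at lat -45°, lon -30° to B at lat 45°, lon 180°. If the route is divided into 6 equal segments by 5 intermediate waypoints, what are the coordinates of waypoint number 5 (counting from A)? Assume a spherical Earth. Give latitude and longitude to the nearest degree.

Convert each endpoint to a unit vector on the sphere (x = cos φ cos λ, y = cos φ sin λ, z = sin φ).
The central angle between the endpoints is δ = arccos(p₁·p₂) ≈ 2.773 rad (158.9°).
Interpolate at f = 5/6 with slerp weights a = sin((1−f)δ)/sin δ ≈ 1.239, b = sin(fδ)/sin δ ≈ 2.051.
p = a·p₁ + b·p₂ ≈ (-0.692, -0.438, 0.574); φ = arcsin(p_z) ≈ 35.04°, λ = atan2(p_y, p_x) ≈ -147.64°.

≈ lat 35°, lon -148°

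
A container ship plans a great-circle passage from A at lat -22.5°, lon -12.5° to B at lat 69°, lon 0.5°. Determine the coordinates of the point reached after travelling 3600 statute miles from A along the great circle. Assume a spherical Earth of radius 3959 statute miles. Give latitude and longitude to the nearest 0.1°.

Write both endpoints as unit vectors p₁, p₂ with components (cos φ cos λ, cos φ sin λ, sin φ).
The central angle between the endpoints is δ = arccos(p₁·p₂) ≈ 1.605 rad (92.0°). The total great-circle distance is δ·R ≈ 1.605 × 3959 ≈ 6356 mi, so the target fraction is f = 3600/6356 ≈ 0.566.
Interpolate at f ≈ 0.566 with slerp weights a = sin((1−f)δ)/sin δ ≈ 0.642, b = sin(fδ)/sin δ ≈ 0.790.
p = a·p₁ + b·p₂ ≈ (0.862, -0.126, 0.492); φ = arcsin(p_z) ≈ 29.44°, λ = atan2(p_y, p_x) ≈ -8.31°.

≈ lat 29.4°, lon -8.3°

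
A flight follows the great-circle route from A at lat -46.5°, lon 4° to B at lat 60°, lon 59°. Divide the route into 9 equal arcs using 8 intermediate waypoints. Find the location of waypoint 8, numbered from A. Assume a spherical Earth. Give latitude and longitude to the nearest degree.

≈ lat 49°, lon 47°

Write both endpoints as unit vectors p₁, p₂ with components (cos φ cos λ, cos φ sin λ, sin φ).
The central angle between the endpoints is δ = arccos(p₁·p₂) ≈ 2.016 rad (115.5°).
Interpolate at f = 8/9 with slerp weights a = sin((1−f)δ)/sin δ ≈ 0.246, b = sin(fδ)/sin δ ≈ 1.081.
p = a·p₁ + b·p₂ ≈ (0.447, 0.475, 0.758); φ = arcsin(p_z) ≈ 49.26°, λ = atan2(p_y, p_x) ≈ 46.72°.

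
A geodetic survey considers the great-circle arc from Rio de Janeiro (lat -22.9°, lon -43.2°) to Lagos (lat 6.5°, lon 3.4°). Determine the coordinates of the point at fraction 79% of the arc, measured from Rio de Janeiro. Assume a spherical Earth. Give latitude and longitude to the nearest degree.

Convert each endpoint to a unit vector on the sphere (x = cos φ cos λ, y = cos φ sin λ, z = sin φ).
The central angle between the endpoints is δ = arccos(p₁·p₂) ≈ 0.946 rad (54.2°).
Interpolate at f = 0.79 with slerp weights a = sin((1−f)δ)/sin δ ≈ 0.243, b = sin(fδ)/sin δ ≈ 0.838.
p = a·p₁ + b·p₂ ≈ (0.995, -0.104, 0.000); φ = arcsin(p_z) ≈ 0.01°, λ = atan2(p_y, p_x) ≈ -5.97°.

≈ lat 0°, lon -6°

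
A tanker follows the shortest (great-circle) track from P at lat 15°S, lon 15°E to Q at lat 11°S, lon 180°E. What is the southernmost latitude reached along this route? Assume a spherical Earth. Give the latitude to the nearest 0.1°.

The great circle lies in the plane with unit normal n̂ = (p₁ × p₂)/|p₁ × p₂|.
Here n̂_z ≈ +0.492; the vertex latitude is φ_max = arccos|n̂_z| ≈ 60.6°.
Check via Clairaut: cos φ_max = |cos φ₁| · sin C = cos(15.0°)·sin(149.4°) ≈ 0.492, again giving ≈ 60.6°.

≈ 60.6°S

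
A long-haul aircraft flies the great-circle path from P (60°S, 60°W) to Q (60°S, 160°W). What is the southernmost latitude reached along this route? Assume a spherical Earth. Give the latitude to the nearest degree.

The great circle lies in the plane with unit normal n̂ = (p₁ × p₂)/|p₁ × p₂|.
Here n̂_z ≈ -0.348; the vertex latitude is φ_max = arccos|n̂_z| ≈ 69.6°.
Check via Clairaut: cos φ_max = |cos φ₁| · sin C = cos(60.0°)·sin(135.9°) ≈ 0.348, again giving ≈ 69.6°.

≈ 70°S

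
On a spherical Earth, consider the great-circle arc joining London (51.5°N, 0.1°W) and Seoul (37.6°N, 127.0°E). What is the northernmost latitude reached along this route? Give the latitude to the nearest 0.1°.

≈ 66.4°N

The great circle lies in the plane with unit normal n̂ = (p₁ × p₂)/|p₁ × p₂|.
Here n̂_z ≈ +0.400; the vertex latitude is φ_max = arccos|n̂_z| ≈ 66.4°.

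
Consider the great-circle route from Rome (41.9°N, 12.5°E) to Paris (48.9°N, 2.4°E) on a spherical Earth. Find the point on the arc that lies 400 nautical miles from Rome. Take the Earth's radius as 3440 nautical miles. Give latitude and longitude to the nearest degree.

The haversine formula gives a central angle δ ≈ 0.174 rad (9.9°) between the endpoints. The total great-circle distance is δ·R ≈ 0.174 × 3440 ≈ 597 nmi, so the target fraction is f = 400/597 ≈ 0.670.
Interpolate at f ≈ 0.670 with slerp weights a = sin((1−f)δ)/sin δ ≈ 0.332, b = sin(fδ)/sin δ ≈ 0.672.
p = a·p₁ + b·p₂ ≈ (0.682, 0.072, 0.728); φ = arcsin(p_z) ≈ 46.69°, λ = atan2(p_y, p_x) ≈ 6.02°.

≈ 47°N, 6°E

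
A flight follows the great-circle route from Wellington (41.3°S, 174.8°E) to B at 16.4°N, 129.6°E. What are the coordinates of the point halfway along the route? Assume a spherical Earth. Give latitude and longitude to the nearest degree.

The haversine formula gives a central angle δ ≈ 1.244 rad (71.2°) between the endpoints.
Interpolate at f = 1/2 with slerp weights a = sin((1−f)δ)/sin δ ≈ 0.615, b = sin(fδ)/sin δ ≈ 0.615.
p = a·p₁ + b·p₂ ≈ (-0.836, 0.497, -0.232); φ = arcsin(p_z) ≈ -13.43°, λ = atan2(p_y, p_x) ≈ 149.30°.

≈ 13°S, 149°E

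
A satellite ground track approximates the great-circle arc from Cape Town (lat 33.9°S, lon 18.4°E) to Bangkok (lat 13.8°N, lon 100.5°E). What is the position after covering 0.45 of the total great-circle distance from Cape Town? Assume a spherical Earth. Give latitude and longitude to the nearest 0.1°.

Write both endpoints as unit vectors p₁, p₂ with components (cos φ cos λ, cos φ sin λ, sin φ).
The central angle between the endpoints is δ = arccos(p₁·p₂) ≈ 1.593 rad (91.3°).
Interpolate at f = 0.45 with slerp weights a = sin((1−f)δ)/sin δ ≈ 0.768, b = sin(fδ)/sin δ ≈ 0.657.
p = a·p₁ + b·p₂ ≈ (0.489, 0.829, -0.272); φ = arcsin(p_z) ≈ -15.77°, λ = atan2(p_y, p_x) ≈ 59.46°.

≈ lat 15.8°S, lon 59.5°E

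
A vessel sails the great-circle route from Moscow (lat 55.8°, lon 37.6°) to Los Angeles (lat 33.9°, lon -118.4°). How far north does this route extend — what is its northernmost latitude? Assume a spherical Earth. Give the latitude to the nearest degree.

The great circle lies in the plane with unit normal n̂ = (p₁ × p₂)/|p₁ × p₂|.
Here n̂_z ≈ -0.190; the vertex latitude is φ_max = arccos|n̂_z| ≈ 79.1°.
Check via Clairaut: cos φ_max = |cos φ₁| · sin C = cos(55.8°)·sin(19.7°) ≈ 0.190, again giving ≈ 79.1°.

≈ 79°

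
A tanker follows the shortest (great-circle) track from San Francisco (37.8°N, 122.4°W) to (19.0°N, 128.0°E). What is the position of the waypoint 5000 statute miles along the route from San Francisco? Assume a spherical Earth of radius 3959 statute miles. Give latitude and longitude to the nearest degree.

≈ (32°N, 146°E)

Convert each endpoint to a unit vector on the sphere (x = cos φ cos λ, y = cos φ sin λ, z = sin φ).
The central angle between the endpoints is δ = arccos(p₁·p₂) ≈ 1.622 rad (92.9°). The total great-circle distance is δ·R ≈ 1.622 × 3959 ≈ 6421 mi, so the target fraction is f = 5000/6421 ≈ 0.779.
Interpolate at f ≈ 0.779 with slerp weights a = sin((1−f)δ)/sin δ ≈ 0.352, b = sin(fδ)/sin δ ≈ 0.954.
p = a·p₁ + b·p₂ ≈ (-0.704, 0.476, 0.526); φ = arcsin(p_z) ≈ 31.75°, λ = atan2(p_y, p_x) ≈ 145.93°.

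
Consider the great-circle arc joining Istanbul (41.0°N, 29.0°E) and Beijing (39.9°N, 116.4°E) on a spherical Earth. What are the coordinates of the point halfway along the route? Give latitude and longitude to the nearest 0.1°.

Write both endpoints as unit vectors p₁, p₂ with components (cos φ cos λ, cos φ sin λ, sin φ).
The central angle between the endpoints is δ = arccos(p₁·p₂) ≈ 1.107 rad (63.4°).
Interpolate at f = 1/2 with slerp weights a = sin((1−f)δ)/sin δ ≈ 0.588, b = sin(fδ)/sin δ ≈ 0.588.
p = a·p₁ + b·p₂ ≈ (0.187, 0.619, 0.763); φ = arcsin(p_z) ≈ 49.70°, λ = atan2(p_y, p_x) ≈ 73.15°.

≈ 49.7°N, 73.1°E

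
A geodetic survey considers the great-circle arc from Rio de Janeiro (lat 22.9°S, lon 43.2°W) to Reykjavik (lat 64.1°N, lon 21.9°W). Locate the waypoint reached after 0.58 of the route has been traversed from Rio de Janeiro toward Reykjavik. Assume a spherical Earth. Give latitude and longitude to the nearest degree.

≈ lat 28°N, lon 35°W

From cos δ = sin φ₁ sin φ₂ + cos φ₁ cos φ₂ cos Δλ, the central angle is δ ≈ 1.546 rad (88.6°).
Interpolate at f = 0.58 with slerp weights a = sin((1−f)δ)/sin δ ≈ 0.605, b = sin(fδ)/sin δ ≈ 0.781.
p = a·p₁ + b·p₂ ≈ (0.723, -0.509, 0.468); φ = arcsin(p_z) ≈ 27.88°, λ = atan2(p_y, p_x) ≈ -35.14°.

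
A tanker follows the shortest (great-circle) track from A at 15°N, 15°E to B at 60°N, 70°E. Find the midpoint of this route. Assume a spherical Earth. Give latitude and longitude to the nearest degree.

From cos δ = sin φ₁ sin φ₂ + cos φ₁ cos φ₂ cos Δλ, the central angle is δ ≈ 1.046 rad (59.9°).
Interpolate at f = 1/2 with slerp weights a = sin((1−f)δ)/sin δ ≈ 0.577, b = sin(fδ)/sin δ ≈ 0.577.
p = a·p₁ + b·p₂ ≈ (0.637, 0.415, 0.649); φ = arcsin(p_z) ≈ 40.48°, λ = atan2(p_y, p_x) ≈ 33.11°.

≈ 40°N, 33°E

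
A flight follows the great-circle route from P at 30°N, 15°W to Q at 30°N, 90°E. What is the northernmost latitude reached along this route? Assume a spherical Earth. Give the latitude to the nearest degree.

The great circle lies in the plane with unit normal n̂ = (p₁ × p₂)/|p₁ × p₂|.
Here n̂_z ≈ +0.726; the vertex latitude is φ_max = arccos|n̂_z| ≈ 43.5°.
Check via Clairaut: cos φ_max = |cos φ₁| · sin C = cos(30.0°)·sin(56.9°) ≈ 0.726, again giving ≈ 43.5°.

≈ 43°N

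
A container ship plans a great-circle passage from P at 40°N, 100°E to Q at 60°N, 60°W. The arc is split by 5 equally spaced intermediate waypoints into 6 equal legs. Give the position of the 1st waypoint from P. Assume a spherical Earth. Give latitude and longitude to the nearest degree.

≈ 53°N, 96°E

Write both endpoints as unit vectors p₁, p₂ with components (cos φ cos λ, cos φ sin λ, sin φ).
The central angle between the endpoints is δ = arccos(p₁·p₂) ≈ 1.373 rad (78.7°).
Interpolate at f = 1/6 with slerp weights a = sin((1−f)δ)/sin δ ≈ 0.928, b = sin(fδ)/sin δ ≈ 0.231.
p = a·p₁ + b·p₂ ≈ (-0.066, 0.600, 0.797); φ = arcsin(p_z) ≈ 52.86°, λ = atan2(p_y, p_x) ≈ 96.24°.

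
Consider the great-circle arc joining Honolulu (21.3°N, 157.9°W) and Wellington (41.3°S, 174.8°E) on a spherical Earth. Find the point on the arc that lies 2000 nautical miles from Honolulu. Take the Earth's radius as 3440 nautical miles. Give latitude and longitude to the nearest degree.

Write both endpoints as unit vectors p₁, p₂ with components (cos φ cos λ, cos φ sin λ, sin φ).
The central angle between the endpoints is δ = arccos(p₁·p₂) ≈ 1.179 rad (67.5°). The total great-circle distance is δ·R ≈ 1.179 × 3440 ≈ 4054 nmi, so the target fraction is f = 2000/4054 ≈ 0.493.
Interpolate at f ≈ 0.493 with slerp weights a = sin((1−f)δ)/sin δ ≈ 0.609, b = sin(fδ)/sin δ ≈ 0.594.
p = a·p₁ + b·p₂ ≈ (-0.970, -0.173, -0.171); φ = arcsin(p_z) ≈ -9.86°, λ = atan2(p_y, p_x) ≈ -169.90°.

≈ (10°S, 170°W)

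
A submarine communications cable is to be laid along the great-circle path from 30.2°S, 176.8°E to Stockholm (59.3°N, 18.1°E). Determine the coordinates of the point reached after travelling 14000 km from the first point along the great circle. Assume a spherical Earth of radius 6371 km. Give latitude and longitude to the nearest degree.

≈ 72°N, 63°E

From cos δ = sin φ₁ sin φ₂ + cos φ₁ cos φ₂ cos Δλ, the central angle is δ ≈ 2.575 rad (147.5°). The total great-circle distance is δ·R ≈ 2.575 × 6371 ≈ 16404 km, so the target fraction is f = 14000/16404 ≈ 0.853.
Interpolate at f ≈ 0.853 with slerp weights a = sin((1−f)δ)/sin δ ≈ 0.686, b = sin(fδ)/sin δ ≈ 1.509.
p = a·p₁ + b·p₂ ≈ (0.140, 0.272, 0.952); φ = arcsin(p_z) ≈ 72.17°, λ = atan2(p_y, p_x) ≈ 62.81°.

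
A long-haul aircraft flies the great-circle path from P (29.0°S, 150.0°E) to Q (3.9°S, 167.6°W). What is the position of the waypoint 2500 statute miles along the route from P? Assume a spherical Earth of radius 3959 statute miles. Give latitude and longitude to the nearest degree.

Convert each endpoint to a unit vector on the sphere (x = cos φ cos λ, y = cos φ sin λ, z = sin φ).
The central angle between the endpoints is δ = arccos(p₁·p₂) ≈ 0.827 rad (47.4°). The total great-circle distance is δ·R ≈ 0.827 × 3959 ≈ 3273 mi, so the target fraction is f = 2500/3273 ≈ 0.764.
Interpolate at f ≈ 0.764 with slerp weights a = sin((1−f)δ)/sin δ ≈ 0.264, b = sin(fδ)/sin δ ≈ 0.802.
p = a·p₁ + b·p₂ ≈ (-0.982, -0.057, -0.182); φ = arcsin(p_z) ≈ -10.51°, λ = atan2(p_y, p_x) ≈ -176.70°.

≈ (11°S, 177°W)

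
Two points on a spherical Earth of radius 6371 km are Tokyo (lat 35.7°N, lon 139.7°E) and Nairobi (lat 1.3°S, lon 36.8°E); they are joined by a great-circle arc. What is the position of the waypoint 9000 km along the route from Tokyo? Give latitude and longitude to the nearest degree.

The haversine formula gives a central angle δ ≈ 1.767 rad (101.2°) between the endpoints. The total great-circle distance is δ·R ≈ 1.767 × 6371 ≈ 11255 km, so the target fraction is f = 9000/11255 ≈ 0.800.
Interpolate at f ≈ 0.800 with slerp weights a = sin((1−f)δ)/sin δ ≈ 0.353, b = sin(fδ)/sin δ ≈ 1.007.
p = a·p₁ + b·p₂ ≈ (0.587, 0.788, 0.183); φ = arcsin(p_z) ≈ 10.56°, λ = atan2(p_y, p_x) ≈ 53.33°.

≈ lat 11°N, lon 53°E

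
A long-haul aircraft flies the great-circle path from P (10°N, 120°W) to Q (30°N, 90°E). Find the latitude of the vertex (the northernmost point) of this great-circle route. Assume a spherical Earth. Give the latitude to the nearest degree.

≈ 56°N

The great circle lies in the plane with unit normal n̂ = (p₁ × p₂)/|p₁ × p₂|.
Here n̂_z ≈ -0.562; the vertex latitude is φ_max = arccos|n̂_z| ≈ 55.8°.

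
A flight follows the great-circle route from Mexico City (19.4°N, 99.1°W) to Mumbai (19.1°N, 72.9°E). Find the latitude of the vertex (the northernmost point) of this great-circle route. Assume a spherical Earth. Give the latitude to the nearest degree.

The great circle lies in the plane with unit normal n̂ = (p₁ × p₂)/|p₁ × p₂|.
Here n̂_z ≈ +0.196; the vertex latitude is φ_max = arccos|n̂_z| ≈ 78.7°.
Check via Clairaut: cos φ_max = |cos φ₁| · sin C = cos(19.4°)·sin(12.0°) ≈ 0.196, again giving ≈ 78.7°.

≈ 79°N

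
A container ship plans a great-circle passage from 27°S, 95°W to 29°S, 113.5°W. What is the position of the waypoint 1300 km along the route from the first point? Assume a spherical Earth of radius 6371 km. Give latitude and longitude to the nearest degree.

Write both endpoints as unit vectors p₁, p₂ with components (cos φ cos λ, cos φ sin λ, sin φ).
The central angle between the endpoints is δ = arccos(p₁·p₂) ≈ 0.287 rad (16.4°). The total great-circle distance is δ·R ≈ 0.287 × 6371 ≈ 1828 km, so the target fraction is f = 1300/1828 ≈ 0.711.
Interpolate at f ≈ 0.711 with slerp weights a = sin((1−f)δ)/sin δ ≈ 0.292, b = sin(fδ)/sin δ ≈ 0.716.
p = a·p₁ + b·p₂ ≈ (-0.272, -0.834, -0.480); φ = arcsin(p_z) ≈ -28.68°, λ = atan2(p_y, p_x) ≈ -108.09°.

≈ 29°S, 108°W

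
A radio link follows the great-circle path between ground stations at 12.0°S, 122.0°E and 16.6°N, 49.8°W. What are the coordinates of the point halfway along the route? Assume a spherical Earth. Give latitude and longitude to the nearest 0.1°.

Write both endpoints as unit vectors p₁, p₂ with components (cos φ cos λ, cos φ sin λ, sin φ).
The central angle between the endpoints is δ = arccos(p₁·p₂) ≈ 2.981 rad (170.8°).
Interpolate at f = 1/2 with slerp weights a = sin((1−f)δ)/sin δ ≈ 6.249, b = sin(fδ)/sin δ ≈ 6.249.
p = a·p₁ + b·p₂ ≈ (0.626, 0.610, 0.486); φ = arcsin(p_z) ≈ 29.08°, λ = atan2(p_y, p_x) ≈ 44.23°.

≈ 29.1°N, 44.2°E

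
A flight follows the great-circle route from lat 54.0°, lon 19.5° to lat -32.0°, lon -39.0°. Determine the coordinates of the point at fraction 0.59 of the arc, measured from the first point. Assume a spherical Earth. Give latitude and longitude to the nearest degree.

≈ lat 4°, lon -20°

Write both endpoints as unit vectors p₁, p₂ with components (cos φ cos λ, cos φ sin λ, sin φ).
The central angle between the endpoints is δ = arccos(p₁·p₂) ≈ 1.740 rad (99.7°).
Interpolate at f = 0.59 with slerp weights a = sin((1−f)δ)/sin δ ≈ 0.664, b = sin(fδ)/sin δ ≈ 0.868.
p = a·p₁ + b·p₂ ≈ (0.940, -0.333, 0.077); φ = arcsin(p_z) ≈ 4.42°, λ = atan2(p_y, p_x) ≈ -19.51°.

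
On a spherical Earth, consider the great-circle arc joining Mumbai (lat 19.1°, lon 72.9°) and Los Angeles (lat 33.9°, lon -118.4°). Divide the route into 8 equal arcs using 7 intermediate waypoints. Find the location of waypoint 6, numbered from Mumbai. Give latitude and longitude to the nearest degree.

Write both endpoints as unit vectors p₁, p₂ with components (cos φ cos λ, cos φ sin λ, sin φ).
The central angle between the endpoints is δ = arccos(p₁·p₂) ≈ 2.198 rad (125.9°).
Interpolate at f = 6/8 with slerp weights a = sin((1−f)δ)/sin δ ≈ 0.645, b = sin(fδ)/sin δ ≈ 1.231.
p = a·p₁ + b·p₂ ≈ (-0.307, -0.316, 0.898); φ = arcsin(p_z) ≈ 63.85°, λ = atan2(p_y, p_x) ≈ -134.11°.

≈ lat 64°, lon -134°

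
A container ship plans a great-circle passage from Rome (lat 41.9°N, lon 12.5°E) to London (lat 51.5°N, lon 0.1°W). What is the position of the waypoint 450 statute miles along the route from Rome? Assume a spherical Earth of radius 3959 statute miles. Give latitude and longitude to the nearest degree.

≈ lat 47°N, lon 7°E

Convert each endpoint to a unit vector on the sphere (x = cos φ cos λ, y = cos φ sin λ, z = sin φ).
The central angle between the endpoints is δ = arccos(p₁·p₂) ≈ 0.225 rad (12.9°). The total great-circle distance is δ·R ≈ 0.225 × 3959 ≈ 890 mi, so the target fraction is f = 450/890 ≈ 0.506.
Interpolate at f ≈ 0.506 with slerp weights a = sin((1−f)δ)/sin δ ≈ 0.498, b = sin(fδ)/sin δ ≈ 0.509.
p = a·p₁ + b·p₂ ≈ (0.678, 0.080, 0.730); φ = arcsin(p_z) ≈ 46.93°, λ = atan2(p_y, p_x) ≈ 6.69°.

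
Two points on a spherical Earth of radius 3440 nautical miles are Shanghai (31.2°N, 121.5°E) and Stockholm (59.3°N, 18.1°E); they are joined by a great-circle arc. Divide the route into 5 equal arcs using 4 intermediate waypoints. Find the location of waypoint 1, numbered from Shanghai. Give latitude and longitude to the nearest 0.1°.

Write both endpoints as unit vectors p₁, p₂ with components (cos φ cos λ, cos φ sin λ, sin φ).
The central angle between the endpoints is δ = arccos(p₁·p₂) ≈ 1.219 rad (69.9°).
Interpolate at f = 1/5 with slerp weights a = sin((1−f)δ)/sin δ ≈ 0.882, b = sin(fδ)/sin δ ≈ 0.257.
p = a·p₁ + b·p₂ ≈ (-0.269, 0.684, 0.678); φ = arcsin(p_z) ≈ 42.69°, λ = atan2(p_y, p_x) ≈ 111.49°.

≈ 42.7°N, 111.5°E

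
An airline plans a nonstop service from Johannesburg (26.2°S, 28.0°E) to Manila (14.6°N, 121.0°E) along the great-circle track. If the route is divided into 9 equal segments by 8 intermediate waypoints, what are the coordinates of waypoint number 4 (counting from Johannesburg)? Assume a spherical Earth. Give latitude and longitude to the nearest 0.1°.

The haversine formula gives a central angle δ ≈ 1.728 rad (99.0°) between the endpoints.
Interpolate at f = 4/9 with slerp weights a = sin((1−f)δ)/sin δ ≈ 0.829, b = sin(fδ)/sin δ ≈ 0.703.
p = a·p₁ + b·p₂ ≈ (0.307, 0.933, -0.189); φ = arcsin(p_z) ≈ -10.89°, λ = atan2(p_y, p_x) ≈ 71.81°.

≈ 10.9°S, 71.8°E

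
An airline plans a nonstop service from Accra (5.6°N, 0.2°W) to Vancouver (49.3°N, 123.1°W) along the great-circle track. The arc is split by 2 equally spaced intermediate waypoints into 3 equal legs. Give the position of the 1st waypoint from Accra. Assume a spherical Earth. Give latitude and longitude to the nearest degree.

Convert each endpoint to a unit vector on the sphere (x = cos φ cos λ, y = cos φ sin λ, z = sin φ).
The central angle between the endpoints is δ = arccos(p₁·p₂) ≈ 1.853 rad (106.2°).
Interpolate at f = 1/3 with slerp weights a = sin((1−f)δ)/sin δ ≈ 0.983, b = sin(fδ)/sin δ ≈ 0.603.
p = a·p₁ + b·p₂ ≈ (0.764, -0.333, 0.553); φ = arcsin(p_z) ≈ 33.58°, λ = atan2(p_y, p_x) ≈ -23.55°.

≈ (34°N, 24°W)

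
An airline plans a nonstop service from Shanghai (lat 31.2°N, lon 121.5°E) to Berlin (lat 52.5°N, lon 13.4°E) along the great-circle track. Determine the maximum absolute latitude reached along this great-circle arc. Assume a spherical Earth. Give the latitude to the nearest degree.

≈ 59°N

The great circle lies in the plane with unit normal n̂ = (p₁ × p₂)/|p₁ × p₂|.
Here n̂_z ≈ -0.511; the vertex latitude is φ_max = arccos|n̂_z| ≈ 59.3°.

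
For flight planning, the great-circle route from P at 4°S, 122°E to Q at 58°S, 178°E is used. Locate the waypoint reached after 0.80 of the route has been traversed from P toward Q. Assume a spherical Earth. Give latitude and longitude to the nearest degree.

≈ 50°S, 159°E

From cos δ = sin φ₁ sin φ₂ + cos φ₁ cos φ₂ cos Δλ, the central angle is δ ≈ 1.208 rad (69.2°).
Interpolate at f = 0.80 with slerp weights a = sin((1−f)δ)/sin δ ≈ 0.256, b = sin(fδ)/sin δ ≈ 0.880.
p = a·p₁ + b·p₂ ≈ (-0.601, 0.233, -0.764); φ = arcsin(p_z) ≈ -49.84°, λ = atan2(p_y, p_x) ≈ 158.84°.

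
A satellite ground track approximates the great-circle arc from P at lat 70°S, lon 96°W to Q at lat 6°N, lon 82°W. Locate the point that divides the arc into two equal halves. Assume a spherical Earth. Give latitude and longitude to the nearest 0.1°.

The haversine formula gives a central angle δ ≈ 1.337 rad (76.6°) between the endpoints.
Interpolate at f = 1/2 with slerp weights a = sin((1−f)δ)/sin δ ≈ 0.637, b = sin(fδ)/sin δ ≈ 0.637.
p = a·p₁ + b·p₂ ≈ (0.065, -0.844, -0.532); φ = arcsin(p_z) ≈ -32.15°, λ = atan2(p_y, p_x) ≈ -85.57°.

≈ lat 32.1°S, lon 85.6°W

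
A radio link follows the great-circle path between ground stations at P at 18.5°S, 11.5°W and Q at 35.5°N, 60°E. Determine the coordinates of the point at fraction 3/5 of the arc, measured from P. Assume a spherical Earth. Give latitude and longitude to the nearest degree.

≈ 16°N, 28°E

Convert each endpoint to a unit vector on the sphere (x = cos φ cos λ, y = cos φ sin λ, z = sin φ).
The central angle between the endpoints is δ = arccos(p₁·p₂) ≈ 1.510 rad (86.5°).
Interpolate at f = 3/5 with slerp weights a = sin((1−f)δ)/sin δ ≈ 0.569, b = sin(fδ)/sin δ ≈ 0.789.
p = a·p₁ + b·p₂ ≈ (0.850, 0.448, 0.277); φ = arcsin(p_z) ≈ 16.10°, λ = atan2(p_y, p_x) ≈ 27.82°.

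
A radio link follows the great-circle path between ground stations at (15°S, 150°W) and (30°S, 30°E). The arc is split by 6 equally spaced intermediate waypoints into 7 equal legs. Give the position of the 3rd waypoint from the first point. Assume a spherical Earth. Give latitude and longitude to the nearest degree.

≈ (73°S, 150°W)

Write both endpoints as unit vectors p₁, p₂ with components (cos φ cos λ, cos φ sin λ, sin φ).
The central angle between the endpoints is δ = arccos(p₁·p₂) ≈ 2.356 rad (135.0°).
Interpolate at f = 3/7 with slerp weights a = sin((1−f)δ)/sin δ ≈ 1.379, b = sin(fδ)/sin δ ≈ 1.197.
p = a·p₁ + b·p₂ ≈ (-0.255, -0.147, -0.956); φ = arcsin(p_z) ≈ -72.86°, λ = atan2(p_y, p_x) ≈ -150.00°.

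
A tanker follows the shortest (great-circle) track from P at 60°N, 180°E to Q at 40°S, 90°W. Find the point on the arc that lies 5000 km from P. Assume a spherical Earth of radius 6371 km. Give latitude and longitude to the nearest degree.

From cos δ = sin φ₁ sin φ₂ + cos φ₁ cos φ₂ cos Δλ, the central angle is δ ≈ 2.161 rad (123.8°). The total great-circle distance is δ·R ≈ 2.161 × 6371 ≈ 13769 km, so the target fraction is f = 5000/13769 ≈ 0.363.
Interpolate at f ≈ 0.363 with slerp weights a = sin((1−f)δ)/sin δ ≈ 1.181, b = sin(fδ)/sin δ ≈ 0.851.
p = a·p₁ + b·p₂ ≈ (-0.591, -0.652, 0.476); φ = arcsin(p_z) ≈ 28.43°, λ = atan2(p_y, p_x) ≈ -132.18°.

≈ 28°N, 132°W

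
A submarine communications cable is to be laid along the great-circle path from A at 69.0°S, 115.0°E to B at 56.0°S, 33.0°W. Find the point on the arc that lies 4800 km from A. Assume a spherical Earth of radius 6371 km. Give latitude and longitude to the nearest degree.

Convert each endpoint to a unit vector on the sphere (x = cos φ cos λ, y = cos φ sin λ, z = sin φ).
The central angle between the endpoints is δ = arccos(p₁·p₂) ≈ 0.922 rad (52.8°). The total great-circle distance is δ·R ≈ 0.922 × 6371 ≈ 5876 km, so the target fraction is f = 4800/5876 ≈ 0.817.
Interpolate at f ≈ 0.817 with slerp weights a = sin((1−f)δ)/sin δ ≈ 0.211, b = sin(fδ)/sin δ ≈ 0.858.
p = a·p₁ + b·p₂ ≈ (0.371, -0.193, -0.909); φ = arcsin(p_z) ≈ -65.30°, λ = atan2(p_y, p_x) ≈ -27.50°.

≈ 65°S, 28°W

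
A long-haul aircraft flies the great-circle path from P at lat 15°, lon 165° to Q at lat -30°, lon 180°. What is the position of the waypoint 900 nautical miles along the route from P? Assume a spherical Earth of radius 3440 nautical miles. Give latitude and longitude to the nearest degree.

From cos δ = sin φ₁ sin φ₂ + cos φ₁ cos φ₂ cos Δλ, the central angle is δ ≈ 0.825 rad (47.3°). The total great-circle distance is δ·R ≈ 0.825 × 3440 ≈ 2838 nmi, so the target fraction is f = 900/2838 ≈ 0.317.
Interpolate at f ≈ 0.317 with slerp weights a = sin((1−f)δ)/sin δ ≈ 0.727, b = sin(fδ)/sin δ ≈ 0.352.
p = a·p₁ + b·p₂ ≈ (-0.983, 0.182, 0.012); φ = arcsin(p_z) ≈ 0.69°, λ = atan2(p_y, p_x) ≈ 169.53°.

≈ lat 1°, lon 170°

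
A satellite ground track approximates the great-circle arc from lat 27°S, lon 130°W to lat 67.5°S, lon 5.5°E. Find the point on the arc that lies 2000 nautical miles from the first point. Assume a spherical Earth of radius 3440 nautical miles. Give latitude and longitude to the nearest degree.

Convert each endpoint to a unit vector on the sphere (x = cos φ cos λ, y = cos φ sin λ, z = sin φ).
The central angle between the endpoints is δ = arccos(p₁·p₂) ≈ 1.394 rad (79.8°). The total great-circle distance is δ·R ≈ 1.394 × 3440 ≈ 4794 nmi, so the target fraction is f = 2000/4794 ≈ 0.417.
Interpolate at f ≈ 0.417 with slerp weights a = sin((1−f)δ)/sin δ ≈ 0.737, b = sin(fδ)/sin δ ≈ 0.558.
p = a·p₁ + b·p₂ ≈ (-0.210, -0.483, -0.850); φ = arcsin(p_z) ≈ -58.23°, λ = atan2(p_y, p_x) ≈ -113.48°.

≈ lat 58°S, lon 113°W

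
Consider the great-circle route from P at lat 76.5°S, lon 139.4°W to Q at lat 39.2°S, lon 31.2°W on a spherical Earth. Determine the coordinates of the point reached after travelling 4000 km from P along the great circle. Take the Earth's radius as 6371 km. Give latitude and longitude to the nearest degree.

Write both endpoints as unit vectors p₁, p₂ with components (cos φ cos λ, cos φ sin λ, sin φ).
The central angle between the endpoints is δ = arccos(p₁·p₂) ≈ 0.979 rad (56.1°). The total great-circle distance is δ·R ≈ 0.979 × 6371 ≈ 6236 km, so the target fraction is f = 4000/6236 ≈ 0.641.
Interpolate at f ≈ 0.641 with slerp weights a = sin((1−f)δ)/sin δ ≈ 0.414, b = sin(fδ)/sin δ ≈ 0.708.
p = a·p₁ + b·p₂ ≈ (0.396, -0.347, -0.850); φ = arcsin(p_z) ≈ -58.23°, λ = atan2(p_y, p_x) ≈ -41.25°.

≈ lat 58°S, lon 41°W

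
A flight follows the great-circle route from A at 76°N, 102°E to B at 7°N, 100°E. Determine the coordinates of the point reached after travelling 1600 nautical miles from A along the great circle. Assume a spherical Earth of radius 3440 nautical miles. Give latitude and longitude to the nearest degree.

From cos δ = sin φ₁ sin φ₂ + cos φ₁ cos φ₂ cos Δλ, the central angle is δ ≈ 1.204 rad (69.0°). The total great-circle distance is δ·R ≈ 1.204 × 3440 ≈ 4143 nmi, so the target fraction is f = 1600/4143 ≈ 0.386.
Interpolate at f ≈ 0.386 with slerp weights a = sin((1−f)δ)/sin δ ≈ 0.722, b = sin(fδ)/sin δ ≈ 0.480.
p = a·p₁ + b·p₂ ≈ (-0.119, 0.640, 0.759); φ = arcsin(p_z) ≈ 49.36°, λ = atan2(p_y, p_x) ≈ 100.54°.

≈ 49°N, 101°E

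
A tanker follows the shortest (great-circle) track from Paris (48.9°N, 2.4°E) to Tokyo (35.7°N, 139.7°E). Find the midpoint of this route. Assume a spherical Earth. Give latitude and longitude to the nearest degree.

Write both endpoints as unit vectors p₁, p₂ with components (cos φ cos λ, cos φ sin λ, sin φ).
The central angle between the endpoints is δ = arccos(p₁·p₂) ≈ 1.523 rad (87.3°).
Interpolate at f = 1/2 with slerp weights a = sin((1−f)δ)/sin δ ≈ 0.691, b = sin(fδ)/sin δ ≈ 0.691.
p = a·p₁ + b·p₂ ≈ (0.026, 0.382, 0.924); φ = arcsin(p_z) ≈ 67.49°, λ = atan2(p_y, p_x) ≈ 86.12°.

≈ (67°N, 86°E)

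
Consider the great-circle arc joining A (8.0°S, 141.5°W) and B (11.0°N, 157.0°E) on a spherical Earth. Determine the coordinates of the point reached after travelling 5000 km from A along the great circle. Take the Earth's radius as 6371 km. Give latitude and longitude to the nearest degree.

Write both endpoints as unit vectors p₁, p₂ with components (cos φ cos λ, cos φ sin λ, sin φ).
The central angle between the endpoints is δ = arccos(p₁·p₂) ≈ 1.118 rad (64.1°). The total great-circle distance is δ·R ≈ 1.118 × 6371 ≈ 7124 km, so the target fraction is f = 5000/7124 ≈ 0.702.
Interpolate at f ≈ 0.702 with slerp weights a = sin((1−f)δ)/sin δ ≈ 0.364, b = sin(fδ)/sin δ ≈ 0.786.
p = a·p₁ + b·p₂ ≈ (-0.992, 0.077, 0.099); φ = arcsin(p_z) ≈ 5.70°, λ = atan2(p_y, p_x) ≈ 175.56°.

≈ (6°N, 176°E)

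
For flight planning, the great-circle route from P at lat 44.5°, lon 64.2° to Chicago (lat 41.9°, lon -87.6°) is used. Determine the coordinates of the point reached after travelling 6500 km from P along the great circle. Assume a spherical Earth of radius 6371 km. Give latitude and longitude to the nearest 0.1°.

≈ lat 69.3°, lon -57.6°

Convert each endpoint to a unit vector on the sphere (x = cos φ cos λ, y = cos φ sin λ, z = sin φ).
The central angle between the endpoints is δ = arccos(p₁·p₂) ≈ 1.571 rad (90.0°). The total great-circle distance is δ·R ≈ 1.571 × 6371 ≈ 10006 km, so the target fraction is f = 6500/10006 ≈ 0.650.
Interpolate at f ≈ 0.650 with slerp weights a = sin((1−f)δ)/sin δ ≈ 0.523, b = sin(fδ)/sin δ ≈ 0.852.
p = a·p₁ + b·p₂ ≈ (0.189, -0.298, 0.936); φ = arcsin(p_z) ≈ 69.34°, λ = atan2(p_y, p_x) ≈ -57.62°.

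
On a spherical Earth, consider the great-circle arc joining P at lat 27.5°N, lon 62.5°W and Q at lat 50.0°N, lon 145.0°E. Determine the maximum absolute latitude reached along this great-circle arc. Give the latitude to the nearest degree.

The great circle lies in the plane with unit normal n̂ = (p₁ × p₂)/|p₁ × p₂|.
Here n̂_z ≈ -0.266; the vertex latitude is φ_max = arccos|n̂_z| ≈ 74.6°.

≈ 75°N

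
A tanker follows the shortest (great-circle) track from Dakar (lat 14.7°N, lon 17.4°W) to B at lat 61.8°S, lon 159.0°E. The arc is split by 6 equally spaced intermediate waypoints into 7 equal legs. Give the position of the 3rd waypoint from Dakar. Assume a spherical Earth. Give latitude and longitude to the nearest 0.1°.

≈ lat 42.2°S, lon 14.8°W

Write both endpoints as unit vectors p₁, p₂ with components (cos φ cos λ, cos φ sin λ, sin φ).
The central angle between the endpoints is δ = arccos(p₁·p₂) ≈ 2.318 rad (132.8°).
Interpolate at f = 3/7 with slerp weights a = sin((1−f)δ)/sin δ ≈ 1.322, b = sin(fδ)/sin δ ≈ 1.143.
p = a·p₁ + b·p₂ ≈ (0.717, -0.189, -0.671); φ = arcsin(p_z) ≈ -42.18°, λ = atan2(p_y, p_x) ≈ -14.78°.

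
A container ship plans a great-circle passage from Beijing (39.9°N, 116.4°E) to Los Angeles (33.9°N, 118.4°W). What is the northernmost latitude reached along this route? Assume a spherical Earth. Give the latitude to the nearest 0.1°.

The great circle lies in the plane with unit normal n̂ = (p₁ × p₂)/|p₁ × p₂|.
Here n̂_z ≈ +0.520; the vertex latitude is φ_max = arccos|n̂_z| ≈ 58.6°.

≈ 58.6°N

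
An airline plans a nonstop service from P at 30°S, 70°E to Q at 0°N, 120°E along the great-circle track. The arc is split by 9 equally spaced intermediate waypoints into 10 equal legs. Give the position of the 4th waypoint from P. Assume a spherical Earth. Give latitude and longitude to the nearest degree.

≈ 20°S, 92°E

The haversine formula gives a central angle δ ≈ 0.980 rad (56.2°) between the endpoints.
Interpolate at f = 4/10 with slerp weights a = sin((1−f)δ)/sin δ ≈ 0.668, b = sin(fδ)/sin δ ≈ 0.460.
p = a·p₁ + b·p₂ ≈ (-0.032, 0.942, -0.334); φ = arcsin(p_z) ≈ -19.51°, λ = atan2(p_y, p_x) ≈ 91.96°.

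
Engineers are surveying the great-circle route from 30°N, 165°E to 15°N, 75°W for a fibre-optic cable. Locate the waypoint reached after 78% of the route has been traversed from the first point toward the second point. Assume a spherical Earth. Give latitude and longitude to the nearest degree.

Convert each endpoint to a unit vector on the sphere (x = cos φ cos λ, y = cos φ sin λ, z = sin φ).
The central angle between the endpoints is δ = arccos(p₁·p₂) ≈ 1.864 rad (106.8°).
Interpolate at f = 0.78 with slerp weights a = sin((1−f)δ)/sin δ ≈ 0.416, b = sin(fδ)/sin δ ≈ 1.037.
p = a·p₁ + b·p₂ ≈ (-0.089, -0.875, 0.477); φ = arcsin(p_z) ≈ 28.47°, λ = atan2(p_y, p_x) ≈ -95.81°.

≈ 28°N, 96°W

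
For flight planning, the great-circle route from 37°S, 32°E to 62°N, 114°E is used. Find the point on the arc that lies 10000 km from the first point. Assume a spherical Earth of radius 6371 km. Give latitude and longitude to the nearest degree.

From cos δ = sin φ₁ sin φ₂ + cos φ₁ cos φ₂ cos Δλ, the central angle is δ ≈ 2.071 rad (118.6°). The total great-circle distance is δ·R ≈ 2.071 × 6371 ≈ 13191 km, so the target fraction is f = 10000/13191 ≈ 0.758.
Interpolate at f ≈ 0.758 with slerp weights a = sin((1−f)δ)/sin δ ≈ 0.547, b = sin(fδ)/sin δ ≈ 1.139.
p = a·p₁ + b·p₂ ≈ (0.153, 0.720, 0.677); φ = arcsin(p_z) ≈ 42.59°, λ = atan2(p_y, p_x) ≈ 78.01°.

≈ 43°N, 78°E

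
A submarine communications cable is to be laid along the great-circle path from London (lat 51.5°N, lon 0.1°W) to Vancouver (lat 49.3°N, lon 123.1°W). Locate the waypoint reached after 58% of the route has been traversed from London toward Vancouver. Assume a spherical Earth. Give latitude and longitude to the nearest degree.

Write both endpoints as unit vectors p₁, p₂ with components (cos φ cos λ, cos φ sin λ, sin φ).
The central angle between the endpoints is δ = arccos(p₁·p₂) ≈ 1.189 rad (68.1°).
Interpolate at f = 0.58 with slerp weights a = sin((1−f)δ)/sin δ ≈ 0.516, b = sin(fδ)/sin δ ≈ 0.686.
p = a·p₁ + b·p₂ ≈ (0.077, -0.375, 0.924); φ = arcsin(p_z) ≈ 67.48°, λ = atan2(p_y, p_x) ≈ -78.39°.

≈ lat 67°N, lon 78°W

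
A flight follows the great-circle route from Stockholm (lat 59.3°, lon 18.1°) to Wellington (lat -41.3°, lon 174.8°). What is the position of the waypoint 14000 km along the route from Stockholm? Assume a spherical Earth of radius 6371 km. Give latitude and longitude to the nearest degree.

The haversine formula gives a central angle δ ≈ 2.738 rad (156.9°) between the endpoints. The total great-circle distance is δ·R ≈ 2.738 × 6371 ≈ 17446 km, so the target fraction is f = 14000/17446 ≈ 0.802.
Interpolate at f ≈ 0.802 with slerp weights a = sin((1−f)δ)/sin δ ≈ 1.312, b = sin(fδ)/sin δ ≈ 2.064.
p = a·p₁ + b·p₂ ≈ (-0.908, 0.349, -0.234); φ = arcsin(p_z) ≈ -13.54°, λ = atan2(p_y, p_x) ≈ 158.99°.

≈ lat -14°, lon 159°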